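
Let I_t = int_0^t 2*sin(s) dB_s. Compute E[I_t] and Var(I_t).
E[I_t] = 0; Var(I_t) = 2*t - sin(2*t)

The Itô integral of a deterministic integrand f(s) has mean 0 because each increment f(s) * (B_{s+ds} - B_s) has mean 0. By the Itô isometry:
  Var( int_0^t f(s) dB_s ) = E[ (int_0^t f(s) dB_s)^2 ] = int_0^t f(s)^2 ds.
Here f(s) = 2*sin(s), so f(s)^2 = 4*sin(s)^2. Integrate:
  int_0^t (4*sin(s)^2) ds = 2*t - sin(2*t).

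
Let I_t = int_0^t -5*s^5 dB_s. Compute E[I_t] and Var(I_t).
E[I_t] = 0; Var(I_t) = 25*t^11/11

The Itô integral of a deterministic integrand f(s) has mean 0 because each increment f(s) * (B_{s+ds} - B_s) has mean 0. By the Itô isometry:
  Var( int_0^t f(s) dB_s ) = E[ (int_0^t f(s) dB_s)^2 ] = int_0^t f(s)^2 ds.
Here f(s) = -5*s^5, so f(s)^2 = 25*s^10. Integrate:
  int_0^t (25*s^10) ds = 25*t^11/11.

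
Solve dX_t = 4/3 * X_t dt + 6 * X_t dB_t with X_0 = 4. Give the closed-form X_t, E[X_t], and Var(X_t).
X_t = 4 * exp((-50/3) t + (6) B_t); E[X_t] = 4*exp(4*t/3); Var(X_t) = 16*(exp(36*t) - 1)*exp(8*t/3)

For GBM dX = mu X dt + sigma X dB with X_0 = x_0, apply Itô to Y = log X: dY = (mu - sigma^2/2) dt + sigma dB, so Y_t = log(x_0) + (mu - sigma^2/2) t + sigma B_t and hence X_t = x_0 * exp((mu - sigma^2/2) t + sigma B_t).
With mu = 4/3, sigma = 6, x_0 = 4, this gives:
  X_t = 4 * exp((-50/3) * t + (6) * B_t).
Since sigma*B_t ~ Normal(0, sigma^2 t), E[exp(sigma*B_t)] = exp(sigma^2 t / 2); so E[X_t] = x_0 * exp((mu - sigma^2/2) t) * exp(sigma^2 t / 2) = x_0 * exp(mu t) = 4*exp(4*t/3).
Var(X_t) = E[X_t^2] - (E[X_t])^2 = x_0^2 * exp(2 mu t) * (exp(sigma^2 t) - 1) = 16*(exp(36*t) - 1)*exp(8*t/3).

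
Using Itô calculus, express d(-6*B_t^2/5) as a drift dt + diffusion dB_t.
d(-6*B_t^2/5) = (-6/5) dt + (-12*B_t/5) dB_t

Itô's formula for f(B_t) gives d f(B_t) = f'(B_t) dB_t + (1/2) f''(B_t) dt. Compute derivatives of f(x) = -6*x^2/5:
  f'(x)  = -12*x/5
  f''(x) = -12/5
Substitute x = B_t and multiply the f'' term by 1/2:
  drift     = (1/2) * (-12/5) evaluated at B_t = -6/5
  diffusion = (-12*x/5) evaluated at B_t = -12*B_t/5
Therefore d(-6*B_t^2/5) = (-6/5) dt + (-12*B_t/5) dB_t.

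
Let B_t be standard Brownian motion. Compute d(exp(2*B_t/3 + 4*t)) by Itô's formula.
d(exp(2*B_t/3 + 4*t)) = (38*exp(2*B_t/3 + 4*t)/9) dt + (2*exp(2*B_t/3 + 4*t)/3) dB_t

Itô's formula for f(t, x): d f(t, B_t) = (f_t + (1/2) f_xx) dt + f_x dB_t. Compute partials of f(t, x) = exp(4*t + 2*x/3):
  f_t(t,x)  = 4*exp(4*t + 2*x/3)
  f_x(t,x)  = 2*exp(4*t + 2*x/3)/3
  f_xx(t,x) = 4*exp(4*t + 2*x/3)/9
Assemble drift = f_t + (1/2) f_xx = 38*exp(4*t + 2*x/3)/9 and diffusion = f_x = 2*exp(4*t + 2*x/3)/3. Substituting x = B_t:
  d(exp(2*B_t/3 + 4*t)) = (38*exp(2*B_t/3 + 4*t)/9) dt + (2*exp(2*B_t/3 + 4*t)/3) dB_t.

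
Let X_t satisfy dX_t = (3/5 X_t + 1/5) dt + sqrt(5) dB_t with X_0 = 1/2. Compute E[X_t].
E[X_t] = 5*exp(3*t/5)/6 - 1/3

Taking expectations and using E[dB_t] = 0, the mean m(t) = E[X_t] satisfies the ODE m'(t) = a m(t) + b with m(0) = x_0. With a = 3/5, b = 1/5, x_0 = 1/2, the solution is
  m(t) = x_0 * exp(a t) + (b/a) * (exp(a t) - 1)
       = (1/2) * exp((3/5) t) + ((1/5)/(3/5)) * (exp((3/5) t) - 1)
       = 5*exp(3*t/5)/6 - 1/3.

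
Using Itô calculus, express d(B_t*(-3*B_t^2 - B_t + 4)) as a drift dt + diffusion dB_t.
d(B_t*(-3*B_t^2 - B_t + 4)) = (-9*B_t - 1) dt + (-9*B_t^2 - 2*B_t + 4) dB_t

Itô's formula for f(B_t) gives d f(B_t) = f'(B_t) dB_t + (1/2) f''(B_t) dt. Compute derivatives of f(x) = x*(-3*x^2 - x + 4):
  f'(x)  = -9*x^2 - 2*x + 4
  f''(x) = -18*x - 2
Substitute x = B_t and multiply the f'' term by 1/2:
  drift     = (1/2) * (-18*x - 2) evaluated at B_t = -9*B_t - 1
  diffusion = (-9*x^2 - 2*x + 4) evaluated at B_t = -9*B_t^2 - 2*B_t + 4
Therefore d(B_t*(-3*B_t^2 - B_t + 4)) = (-9*B_t - 1) dt + (-9*B_t^2 - 2*B_t + 4) dB_t.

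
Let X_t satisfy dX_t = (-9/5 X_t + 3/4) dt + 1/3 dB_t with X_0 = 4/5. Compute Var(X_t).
Var(X_t) = 5/162 - 5*exp(-18*t/5)/162

The variance V(t) = Var(X_t) satisfies V'(t) = 2 a V(t) + c^2 with V(0) = 0 (drift coefficient is linear in X, diffusion is constant). With a = -9/5, c = 1/3, the solution is
  V(t) = (c^2 / (2 a)) * (exp(2 a t) - 1)
       = ((1/3)^2 / (2*(-9/5))) * (exp((-18/5) t) - 1)
       = 5/162 - 5*exp(-18*t/5)/162.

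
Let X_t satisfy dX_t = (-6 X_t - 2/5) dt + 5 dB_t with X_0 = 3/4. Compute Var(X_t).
Var(X_t) = 25/12 - 25*exp(-12*t)/12

The variance V(t) = Var(X_t) satisfies V'(t) = 2 a V(t) + c^2 with V(0) = 0 (drift coefficient is linear in X, diffusion is constant). With a = -6, c = 5, the solution is
  V(t) = (c^2 / (2 a)) * (exp(2 a t) - 1)
       = (5^2 / (2*(-6))) * (exp((-12) t) - 1)
       = 25/12 - 25*exp(-12*t)/12.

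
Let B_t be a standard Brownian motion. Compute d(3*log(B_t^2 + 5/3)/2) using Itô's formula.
d(3*log(B_t^2 + 5/3)/2) = (9*(5 - 3*B_t^2)/(2*(3*B_t^2 + 5)^2)) dt + (9*B_t/(3*B_t^2 + 5)) dB_t

Itô's formula for f(B_t) gives d f(B_t) = f'(B_t) dB_t + (1/2) f''(B_t) dt. Compute derivatives of f(x) = 3*log(x^2 + 5/3)/2:
  f'(x)  = 9*x/(3*x^2 + 5)
  f''(x) = 9*(5 - 3*x^2)/(3*x^2 + 5)^2
Substitute x = B_t and multiply the f'' term by 1/2:
  drift     = (1/2) * (9*(5 - 3*x^2)/(3*x^2 + 5)^2) evaluated at B_t = 9*(5 - 3*B_t^2)/(2*(3*B_t^2 + 5)^2)
  diffusion = (9*x/(3*x^2 + 5)) evaluated at B_t = 9*B_t/(3*B_t^2 + 5)
Therefore d(3*log(B_t^2 + 5/3)/2) = (9*(5 - 3*B_t^2)/(2*(3*B_t^2 + 5)^2)) dt + (9*B_t/(3*B_t^2 + 5)) dB_t.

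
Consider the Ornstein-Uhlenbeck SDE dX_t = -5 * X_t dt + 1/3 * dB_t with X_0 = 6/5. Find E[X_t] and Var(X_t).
E[X_t] = 6*exp(-5*t)/5; Var(X_t) = 1/90 - exp(-10*t)/90

The OU SDE dX = -theta X dt + sigma dB admits the integrating factor exp(theta t): d(exp(theta t) X_t) = sigma exp(theta t) dB_t. Integrating from 0 to t:
  X_t = x_0 * exp(-theta t) + sigma * int_0^t exp(-theta (t-s)) dB_s.
The Itô integral has mean 0 and (by the Itô isometry) variance sigma^2 * int_0^t exp(-2 theta (t - s)) ds = sigma^2 * (1 - exp(-2 theta t)) / (2 theta).
With theta = 5, sigma = 1/3, x_0 = 6/5:
  E[X_t] = 6/5 * exp(-5 t) = 6*exp(-5*t)/5
  Var(X_t) = (1/3)^2 * (1 - exp(-2*5 t)) / (2 * 5) = 1/90 - exp(-10*t)/90.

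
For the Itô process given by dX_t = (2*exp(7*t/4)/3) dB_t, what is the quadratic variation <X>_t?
<X>_t = 8*exp(7*t/2)/63 - 8/63

For an Itô process dX_t = a(t) dt + b(t) dB_t, the quadratic variation is <X>_t = int_0^t b(s)^2 ds (the drift term does not contribute). Here b(s) = 2*exp(7*s/4)/3, so
  b(s)^2 = 4*exp(7*s/2)/9.
Integrating from 0 to t:
  <X>_t = int_0^t (4*exp(7*s/2)/9) ds = 8*exp(7*t/2)/63 - 8/63.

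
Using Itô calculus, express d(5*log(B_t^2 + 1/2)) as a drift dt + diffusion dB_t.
d(5*log(B_t^2 + 1/2)) = (10*(1 - 2*B_t^2)/(2*B_t^2 + 1)^2) dt + (20*B_t/(2*B_t^2 + 1)) dB_t

Itô's formula for f(B_t) gives d f(B_t) = f'(B_t) dB_t + (1/2) f''(B_t) dt. Compute derivatives of f(x) = 5*log(x^2 + 1/2):
  f'(x)  = 20*x/(2*x^2 + 1)
  f''(x) = 20*(1 - 2*x^2)/(2*x^2 + 1)^2
Substitute x = B_t and multiply the f'' term by 1/2:
  drift     = (1/2) * (20*(1 - 2*x^2)/(2*x^2 + 1)^2) evaluated at B_t = 10*(1 - 2*B_t^2)/(2*B_t^2 + 1)^2
  diffusion = (20*x/(2*x^2 + 1)) evaluated at B_t = 20*B_t/(2*B_t^2 + 1)
Therefore d(5*log(B_t^2 + 1/2)) = (10*(1 - 2*B_t^2)/(2*B_t^2 + 1)^2) dt + (20*B_t/(2*B_t^2 + 1)) dB_t.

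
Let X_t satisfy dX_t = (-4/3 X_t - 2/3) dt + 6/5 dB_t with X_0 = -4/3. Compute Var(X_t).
Var(X_t) = 27/50 - 27*exp(-8*t/3)/50

The variance V(t) = Var(X_t) satisfies V'(t) = 2 a V(t) + c^2 with V(0) = 0 (drift coefficient is linear in X, diffusion is constant). With a = -4/3, c = 6/5, the solution is
  V(t) = (c^2 / (2 a)) * (exp(2 a t) - 1)
       = ((6/5)^2 / (2*(-4/3))) * (exp((-8/3) t) - 1)
       = 27/50 - 27*exp(-8*t/3)/50.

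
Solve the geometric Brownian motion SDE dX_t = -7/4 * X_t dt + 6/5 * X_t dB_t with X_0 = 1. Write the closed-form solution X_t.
X_t = 1 * exp((-247/100) * t + (6/5) * B_t)

For GBM dX = mu X dt + sigma X dB with X_0 = x_0, apply Itô to Y = log X: dY = (mu - sigma^2/2) dt + sigma dB, so Y_t = log(x_0) + (mu - sigma^2/2) t + sigma B_t and hence X_t = x_0 * exp((mu - sigma^2/2) t + sigma B_t).
With mu = -7/4, sigma = 6/5, x_0 = 1, this gives:
  X_t = 1 * exp((-247/100) * t + (6/5) * B_t).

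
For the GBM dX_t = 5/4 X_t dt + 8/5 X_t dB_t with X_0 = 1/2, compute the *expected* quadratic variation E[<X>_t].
E[<X>_t] = 32*exp(253*t/50)/253 - 32/253

<X>_t = int_0^t ((8/5) * X_s)^2 ds. Taking expectation inside the integral: E[<X>_t] = (8/5)^2 * int_0^t E[X_s^2] ds. For GBM, E[X_s^2] = x_0^2 * exp((2 mu + sigma^2) s). Integrating:
  E[<X>_t] = (8/5)^2 * (1/2)^2 * (exp((2*(5/4) + (8/5)^2) t) - 1) / (2*(5/4) + (8/5)^2)
           = (8/5)^2 * (1/2)^2 * (exp((253/50) t) - 1) / (253/50) = 32*exp(253*t/50)/253 - 32/253.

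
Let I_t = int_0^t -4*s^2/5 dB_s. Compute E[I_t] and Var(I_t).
E[I_t] = 0; Var(I_t) = 16*t^5/125

The Itô integral of a deterministic integrand f(s) has mean 0 because each increment f(s) * (B_{s+ds} - B_s) has mean 0. By the Itô isometry:
  Var( int_0^t f(s) dB_s ) = E[ (int_0^t f(s) dB_s)^2 ] = int_0^t f(s)^2 ds.
Here f(s) = -4*s^2/5, so f(s)^2 = 16*s^4/25. Integrate:
  int_0^t (16*s^4/25) ds = 16*t^5/125.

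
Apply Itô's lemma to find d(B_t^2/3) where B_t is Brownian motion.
d(B_t^2/3) = (1/3) dt + (2*B_t/3) dB_t

Itô's formula for f(B_t) gives d f(B_t) = f'(B_t) dB_t + (1/2) f''(B_t) dt. Compute derivatives of f(x) = x^2/3:
  f'(x)  = 2*x/3
  f''(x) = 2/3
Substitute x = B_t and multiply the f'' term by 1/2:
  drift     = (1/2) * (2/3) evaluated at B_t = 1/3
  diffusion = (2*x/3) evaluated at B_t = 2*B_t/3
Therefore d(B_t^2/3) = (1/3) dt + (2*B_t/3) dB_t.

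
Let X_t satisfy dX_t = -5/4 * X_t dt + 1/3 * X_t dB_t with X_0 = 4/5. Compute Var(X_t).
Var(X_t) = (16*exp(t/9) - 16)*exp(-5*t/2)/25

For GBM dX = mu X dt + sigma X dB with X_0 = x_0, apply Itô to Y = log X: dY = (mu - sigma^2/2) dt + sigma dB, so Y_t = log(x_0) + (mu - sigma^2/2) t + sigma B_t and hence X_t = x_0 * exp((mu - sigma^2/2) t + sigma B_t).
With mu = -5/4, sigma = 1/3, x_0 = 4/5, this gives:
  X_t = 4/5 * exp((-47/36) * t + (1/3) * B_t).
Since sigma*B_t ~ Normal(0, sigma^2 t), E[exp(sigma*B_t)] = exp(sigma^2 t / 2); so E[X_t] = x_0 * exp((mu - sigma^2/2) t) * exp(sigma^2 t / 2) = x_0 * exp(mu t) = 4*exp(-5*t/4)/5.
Var(X_t) = E[X_t^2] - (E[X_t])^2 = x_0^2 * exp(2 mu t) * (exp(sigma^2 t) - 1) = (16*exp(t/9) - 16)*exp(-5*t/2)/25.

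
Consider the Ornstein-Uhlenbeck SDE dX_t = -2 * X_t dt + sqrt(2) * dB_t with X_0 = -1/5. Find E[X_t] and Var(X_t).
E[X_t] = -exp(-2*t)/5; Var(X_t) = 1/2 - exp(-4*t)/2

The OU SDE dX = -theta X dt + sigma dB admits the integrating factor exp(theta t): d(exp(theta t) X_t) = sigma exp(theta t) dB_t. Integrating from 0 to t:
  X_t = x_0 * exp(-theta t) + sigma * int_0^t exp(-theta (t-s)) dB_s.
The Itô integral has mean 0 and (by the Itô isometry) variance sigma^2 * int_0^t exp(-2 theta (t - s)) ds = sigma^2 * (1 - exp(-2 theta t)) / (2 theta).
With theta = 2, sigma = sqrt(2), x_0 = -1/5:
  E[X_t] = -1/5 * exp(-2 t) = -exp(-2*t)/5
  Var(X_t) = (sqrt(2))^2 * (1 - exp(-2*2 t)) / (2 * 2) = 1/2 - exp(-4*t)/2.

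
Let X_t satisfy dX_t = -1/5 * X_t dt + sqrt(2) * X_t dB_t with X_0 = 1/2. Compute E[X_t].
E[X_t] = exp(-t/5)/2

For GBM dX = mu X dt + sigma X dB with X_0 = x_0, apply Itô to Y = log X: dY = (mu - sigma^2/2) dt + sigma dB, so Y_t = log(x_0) + (mu - sigma^2/2) t + sigma B_t and hence X_t = x_0 * exp((mu - sigma^2/2) t + sigma B_t).
With mu = -1/5, sigma = sqrt(2), x_0 = 1/2, this gives:
  X_t = 1/2 * exp((-6/5) * t + (sqrt(2)) * B_t).
Since sigma*B_t ~ Normal(0, sigma^2 t), E[exp(sigma*B_t)] = exp(sigma^2 t / 2); so E[X_t] = x_0 * exp((mu - sigma^2/2) t) * exp(sigma^2 t / 2) = x_0 * exp(mu t) = exp(-t/5)/2.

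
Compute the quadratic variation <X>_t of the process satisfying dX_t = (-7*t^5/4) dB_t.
<X>_t = 49*t^11/176

For an Itô process dX_t = a(t) dt + b(t) dB_t, the quadratic variation is <X>_t = int_0^t b(s)^2 ds (the drift term does not contribute). Here b(s) = -7*s^5/4, so
  b(s)^2 = 49*s^10/16.
Integrating from 0 to t:
  <X>_t = int_0^t (49*s^10/16) ds = 49*t^11/176.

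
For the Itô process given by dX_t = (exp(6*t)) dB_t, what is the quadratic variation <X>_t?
<X>_t = exp(12*t)/12 - 1/12

For an Itô process dX_t = a(t) dt + b(t) dB_t, the quadratic variation is <X>_t = int_0^t b(s)^2 ds (the drift term does not contribute). Here b(s) = exp(6*s), so
  b(s)^2 = exp(12*s).
Integrating from 0 to t:
  <X>_t = int_0^t (exp(12*s)) ds = exp(12*t)/12 - 1/12.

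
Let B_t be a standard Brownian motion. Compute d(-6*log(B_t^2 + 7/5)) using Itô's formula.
d(-6*log(B_t^2 + 7/5)) = (30*(5*B_t^2 - 7)/(5*B_t^2 + 7)^2) dt + (-60*B_t/(5*B_t^2 + 7)) dB_t

Itô's formula for f(B_t) gives d f(B_t) = f'(B_t) dB_t + (1/2) f''(B_t) dt. Compute derivatives of f(x) = -6*log(x^2 + 7/5):
  f'(x)  = -60*x/(5*x^2 + 7)
  f''(x) = 60*(5*x^2 - 7)/(5*x^2 + 7)^2
Substitute x = B_t and multiply the f'' term by 1/2:
  drift     = (1/2) * (60*(5*x^2 - 7)/(5*x^2 + 7)^2) evaluated at B_t = 30*(5*B_t^2 - 7)/(5*B_t^2 + 7)^2
  diffusion = (-60*x/(5*x^2 + 7)) evaluated at B_t = -60*B_t/(5*B_t^2 + 7)
Therefore d(-6*log(B_t^2 + 7/5)) = (30*(5*B_t^2 - 7)/(5*B_t^2 + 7)^2) dt + (-60*B_t/(5*B_t^2 + 7)) dB_t.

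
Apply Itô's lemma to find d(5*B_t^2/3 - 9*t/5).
d(5*B_t^2/3 - 9*t/5) = (-2/15) dt + (10*B_t/3) dB_t

Itô's formula for f(t, x): d f(t, B_t) = (f_t + (1/2) f_xx) dt + f_x dB_t. Compute partials of f(t, x) = -9*t/5 + 5*x^2/3:
  f_t(t,x)  = -9/5
  f_x(t,x)  = 10*x/3
  f_xx(t,x) = 10/3
Assemble drift = f_t + (1/2) f_xx = -2/15 and diffusion = f_x = 10*x/3. Substituting x = B_t:
  d(5*B_t^2/3 - 9*t/5) = (-2/15) dt + (10*B_t/3) dB_t.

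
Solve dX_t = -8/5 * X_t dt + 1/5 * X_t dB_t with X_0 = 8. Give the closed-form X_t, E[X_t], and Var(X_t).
X_t = 8 * exp((-81/50) t + (1/5) B_t); E[X_t] = 8*exp(-8*t/5); Var(X_t) = (64*exp(t/25) - 64)*exp(-16*t/5)

For GBM dX = mu X dt + sigma X dB with X_0 = x_0, apply Itô to Y = log X: dY = (mu - sigma^2/2) dt + sigma dB, so Y_t = log(x_0) + (mu - sigma^2/2) t + sigma B_t and hence X_t = x_0 * exp((mu - sigma^2/2) t + sigma B_t).
With mu = -8/5, sigma = 1/5, x_0 = 8, this gives:
  X_t = 8 * exp((-81/50) * t + (1/5) * B_t).
Since sigma*B_t ~ Normal(0, sigma^2 t), E[exp(sigma*B_t)] = exp(sigma^2 t / 2); so E[X_t] = x_0 * exp((mu - sigma^2/2) t) * exp(sigma^2 t / 2) = x_0 * exp(mu t) = 8*exp(-8*t/5).
Var(X_t) = E[X_t^2] - (E[X_t])^2 = x_0^2 * exp(2 mu t) * (exp(sigma^2 t) - 1) = (64*exp(t/25) - 64)*exp(-16*t/5).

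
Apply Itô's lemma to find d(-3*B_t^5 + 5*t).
d(-3*B_t^5 + 5*t) = (5 - 30*B_t^3) dt + (-15*B_t^4) dB_t

Itô's formula for f(t, x): d f(t, B_t) = (f_t + (1/2) f_xx) dt + f_x dB_t. Compute partials of f(t, x) = 5*t - 3*x^5:
  f_t(t,x)  = 5
  f_x(t,x)  = -15*x^4
  f_xx(t,x) = -60*x^3
Assemble drift = f_t + (1/2) f_xx = 5 - 30*x^3 and diffusion = f_x = -15*x^4. Substituting x = B_t:
  d(-3*B_t^5 + 5*t) = (5 - 30*B_t^3) dt + (-15*B_t^4) dB_t.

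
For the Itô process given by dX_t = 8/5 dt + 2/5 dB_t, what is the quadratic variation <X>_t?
<X>_t = 4*t/25

For an Itô process dX_t = a(t) dt + b(t) dB_t, the quadratic variation is <X>_t = int_0^t b(s)^2 ds (the drift term does not contribute). Here b(s) = 2/5, so
  b(s)^2 = 4/25.
Integrating from 0 to t:
  <X>_t = int_0^t (4/25) ds = 4*t/25.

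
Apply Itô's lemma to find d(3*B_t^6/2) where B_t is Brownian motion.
d(3*B_t^6/2) = (45*B_t^4/2) dt + (9*B_t^5) dB_t

Itô's formula for f(B_t) gives d f(B_t) = f'(B_t) dB_t + (1/2) f''(B_t) dt. Compute derivatives of f(x) = 3*x^6/2:
  f'(x)  = 9*x^5
  f''(x) = 45*x^4
Substitute x = B_t and multiply the f'' term by 1/2:
  drift     = (1/2) * (45*x^4) evaluated at B_t = 45*B_t^4/2
  diffusion = (9*x^5) evaluated at B_t = 9*B_t^5
Therefore d(3*B_t^6/2) = (45*B_t^4/2) dt + (9*B_t^5) dB_t.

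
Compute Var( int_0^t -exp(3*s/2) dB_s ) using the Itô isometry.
Var = exp(3*t)/3 - 1/3

The Itô integral of a deterministic integrand f(s) has mean 0 because each increment f(s) * (B_{s+ds} - B_s) has mean 0. By the Itô isometry:
  Var( int_0^t f(s) dB_s ) = E[ (int_0^t f(s) dB_s)^2 ] = int_0^t f(s)^2 ds.
Here f(s) = -exp(3*s/2), so f(s)^2 = exp(3*s). Integrate:
  int_0^t (exp(3*s)) ds = exp(3*t)/3 - 1/3.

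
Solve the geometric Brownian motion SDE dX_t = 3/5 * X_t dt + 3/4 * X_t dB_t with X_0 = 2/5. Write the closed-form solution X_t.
X_t = 2/5 * exp((51/160) * t + (3/4) * B_t)

For GBM dX = mu X dt + sigma X dB with X_0 = x_0, apply Itô to Y = log X: dY = (mu - sigma^2/2) dt + sigma dB, so Y_t = log(x_0) + (mu - sigma^2/2) t + sigma B_t and hence X_t = x_0 * exp((mu - sigma^2/2) t + sigma B_t).
With mu = 3/5, sigma = 3/4, x_0 = 2/5, this gives:
  X_t = 2/5 * exp((51/160) * t + (3/4) * B_t).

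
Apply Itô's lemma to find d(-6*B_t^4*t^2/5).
d(-6*B_t^4*t^2/5) = (12*B_t^2*t*(-B_t^2 - 3*t)/5) dt + (-24*B_t^3*t^2/5) dB_t

Itô's formula for f(t, x): d f(t, B_t) = (f_t + (1/2) f_xx) dt + f_x dB_t. Compute partials of f(t, x) = -6*t^2*x^4/5:
  f_t(t,x)  = -12*t*x^4/5
  f_x(t,x)  = -24*t^2*x^3/5
  f_xx(t,x) = -72*t^2*x^2/5
Assemble drift = f_t + (1/2) f_xx = 12*t*x^2*(-3*t - x^2)/5 and diffusion = f_x = -24*t^2*x^3/5. Substituting x = B_t:
  d(-6*B_t^4*t^2/5) = (12*B_t^2*t*(-B_t^2 - 3*t)/5) dt + (-24*B_t^3*t^2/5) dB_t.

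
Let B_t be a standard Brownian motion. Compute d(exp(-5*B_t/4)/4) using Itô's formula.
d(exp(-5*B_t/4)/4) = (25*exp(-5*B_t/4)/128) dt + (-5*exp(-5*B_t/4)/16) dB_t

Itô's formula for f(B_t) gives d f(B_t) = f'(B_t) dB_t + (1/2) f''(B_t) dt. Compute derivatives of f(x) = exp(-5*x/4)/4:
  f'(x)  = -5*exp(-5*x/4)/16
  f''(x) = 25*exp(-5*x/4)/64
Substitute x = B_t and multiply the f'' term by 1/2:
  drift     = (1/2) * (25*exp(-5*x/4)/64) evaluated at B_t = 25*exp(-5*B_t/4)/128
  diffusion = (-5*exp(-5*x/4)/16) evaluated at B_t = -5*exp(-5*B_t/4)/16
Therefore d(exp(-5*B_t/4)/4) = (25*exp(-5*B_t/4)/128) dt + (-5*exp(-5*B_t/4)/16) dB_t.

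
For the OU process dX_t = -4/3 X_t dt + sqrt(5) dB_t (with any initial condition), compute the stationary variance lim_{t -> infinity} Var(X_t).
lim Var(X_t) = 15/8

The OU SDE dX = -theta X dt + sigma dB admits the integrating factor exp(theta t): d(exp(theta t) X_t) = sigma exp(theta t) dB_t. Integrating from 0 to t gives X_t = x_0 * exp(-theta t) + sigma * int_0^t exp(-theta (t-s)) dB_s for any initial x_0. The Itô integral has variance (by the Itô isometry) sigma^2 * int_0^t exp(-2 theta (t - s)) ds = sigma^2 * (1 - exp(-2 theta t)) / (2 theta), independent of x_0.
With theta = 4/3, sigma = sqrt(5):
  Var(X_t) = (sqrt(5))^2 * (1 - exp(-2*4/3 t)) / (2 * 4/3) = 15/8 - 15*exp(-8*t/3)/8.
As t -> infinity, exp(-2*4/3 t) -> 0, so the stationary variance is sigma^2 / (2 theta) = 15/8.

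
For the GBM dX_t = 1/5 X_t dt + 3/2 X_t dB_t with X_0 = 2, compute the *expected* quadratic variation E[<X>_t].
E[<X>_t] = 180*exp(53*t/20)/53 - 180/53

<X>_t = int_0^t ((3/2) * X_s)^2 ds. Taking expectation inside the integral: E[<X>_t] = (3/2)^2 * int_0^t E[X_s^2] ds. For GBM, E[X_s^2] = x_0^2 * exp((2 mu + sigma^2) s). Integrating:
  E[<X>_t] = (3/2)^2 * 2^2 * (exp((2*(1/5) + (3/2)^2) t) - 1) / (2*(1/5) + (3/2)^2)
           = (3/2)^2 * 2^2 * (exp((53/20) t) - 1) / (53/20) = 180*exp(53*t/20)/53 - 180/53.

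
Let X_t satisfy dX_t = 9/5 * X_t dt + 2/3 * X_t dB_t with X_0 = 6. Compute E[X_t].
E[X_t] = 6*exp(9*t/5)

For GBM dX = mu X dt + sigma X dB with X_0 = x_0, apply Itô to Y = log X: dY = (mu - sigma^2/2) dt + sigma dB, so Y_t = log(x_0) + (mu - sigma^2/2) t + sigma B_t and hence X_t = x_0 * exp((mu - sigma^2/2) t + sigma B_t).
With mu = 9/5, sigma = 2/3, x_0 = 6, this gives:
  X_t = 6 * exp((71/45) * t + (2/3) * B_t).
Since sigma*B_t ~ Normal(0, sigma^2 t), E[exp(sigma*B_t)] = exp(sigma^2 t / 2); so E[X_t] = x_0 * exp((mu - sigma^2/2) t) * exp(sigma^2 t / 2) = x_0 * exp(mu t) = 6*exp(9*t/5).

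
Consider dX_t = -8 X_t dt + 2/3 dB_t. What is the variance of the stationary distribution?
lim Var(X_t) = 1/36

The OU SDE dX = -theta X dt + sigma dB admits the integrating factor exp(theta t): d(exp(theta t) X_t) = sigma exp(theta t) dB_t. Integrating from 0 to t gives X_t = x_0 * exp(-theta t) + sigma * int_0^t exp(-theta (t-s)) dB_s for any initial x_0. The Itô integral has variance (by the Itô isometry) sigma^2 * int_0^t exp(-2 theta (t - s)) ds = sigma^2 * (1 - exp(-2 theta t)) / (2 theta), independent of x_0.
With theta = 8, sigma = 2/3:
  Var(X_t) = (2/3)^2 * (1 - exp(-2*8 t)) / (2 * 8) = 1/36 - exp(-16*t)/36.
As t -> infinity, exp(-2*8 t) -> 0, so the stationary variance is sigma^2 / (2 theta) = 1/36.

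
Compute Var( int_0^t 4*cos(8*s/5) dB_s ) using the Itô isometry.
Var = 8*t + 5*sin(8*t/5)*cos(8*t/5)

The Itô integral of a deterministic integrand f(s) has mean 0 because each increment f(s) * (B_{s+ds} - B_s) has mean 0. By the Itô isometry:
  Var( int_0^t f(s) dB_s ) = E[ (int_0^t f(s) dB_s)^2 ] = int_0^t f(s)^2 ds.
Here f(s) = 4*cos(8*s/5), so f(s)^2 = 16*cos(8*s/5)^2. Integrate:
  int_0^t (16*cos(8*s/5)^2) ds = 8*t + 5*sin(8*t/5)*cos(8*t/5).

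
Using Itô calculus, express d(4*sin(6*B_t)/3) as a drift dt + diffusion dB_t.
d(4*sin(6*B_t)/3) = (-24*sin(6*B_t)) dt + (8*cos(6*B_t)) dB_t

Itô's formula for f(B_t) gives d f(B_t) = f'(B_t) dB_t + (1/2) f''(B_t) dt. Compute derivatives of f(x) = 4*sin(6*x)/3:
  f'(x)  = 8*cos(6*x)
  f''(x) = -48*sin(6*x)
Substitute x = B_t and multiply the f'' term by 1/2:
  drift     = (1/2) * (-48*sin(6*x)) evaluated at B_t = -24*sin(6*B_t)
  diffusion = (8*cos(6*x)) evaluated at B_t = 8*cos(6*B_t)
Therefore d(4*sin(6*B_t)/3) = (-24*sin(6*B_t)) dt + (8*cos(6*B_t)) dB_t.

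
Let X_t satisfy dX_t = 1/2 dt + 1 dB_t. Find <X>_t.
<X>_t = t

For an Itô process dX_t = a(t) dt + b(t) dB_t, the quadratic variation is <X>_t = int_0^t b(s)^2 ds (the drift term does not contribute). Here b(s) = 1, so
  b(s)^2 = 1.
Integrating from 0 to t:
  <X>_t = int_0^t (1) ds = t.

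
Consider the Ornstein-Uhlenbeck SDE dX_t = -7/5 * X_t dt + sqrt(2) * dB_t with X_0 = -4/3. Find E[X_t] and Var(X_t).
E[X_t] = -4*exp(-7*t/5)/3; Var(X_t) = 5/7 - 5*exp(-14*t/5)/7

The OU SDE dX = -theta X dt + sigma dB admits the integrating factor exp(theta t): d(exp(theta t) X_t) = sigma exp(theta t) dB_t. Integrating from 0 to t:
  X_t = x_0 * exp(-theta t) + sigma * int_0^t exp(-theta (t-s)) dB_s.
The Itô integral has mean 0 and (by the Itô isometry) variance sigma^2 * int_0^t exp(-2 theta (t - s)) ds = sigma^2 * (1 - exp(-2 theta t)) / (2 theta).
With theta = 7/5, sigma = sqrt(2), x_0 = -4/3:
  E[X_t] = -4/3 * exp(-7/5 t) = -4*exp(-7*t/5)/3
  Var(X_t) = (sqrt(2))^2 * (1 - exp(-2*7/5 t)) / (2 * 7/5) = 5/7 - 5*exp(-14*t/5)/7.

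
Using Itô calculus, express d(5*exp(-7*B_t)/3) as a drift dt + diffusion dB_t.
d(5*exp(-7*B_t)/3) = (245*exp(-7*B_t)/6) dt + (-35*exp(-7*B_t)/3) dB_t

Itô's formula for f(B_t) gives d f(B_t) = f'(B_t) dB_t + (1/2) f''(B_t) dt. Compute derivatives of f(x) = 5*exp(-7*x)/3:
  f'(x)  = -35*exp(-7*x)/3
  f''(x) = 245*exp(-7*x)/3
Substitute x = B_t and multiply the f'' term by 1/2:
  drift     = (1/2) * (245*exp(-7*x)/3) evaluated at B_t = 245*exp(-7*B_t)/6
  diffusion = (-35*exp(-7*x)/3) evaluated at B_t = -35*exp(-7*B_t)/3
Therefore d(5*exp(-7*B_t)/3) = (245*exp(-7*B_t)/6) dt + (-35*exp(-7*B_t)/3) dB_t.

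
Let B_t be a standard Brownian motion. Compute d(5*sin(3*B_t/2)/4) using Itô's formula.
d(5*sin(3*B_t/2)/4) = (-45*sin(3*B_t/2)/32) dt + (15*cos(3*B_t/2)/8) dB_t

Itô's formula for f(B_t) gives d f(B_t) = f'(B_t) dB_t + (1/2) f''(B_t) dt. Compute derivatives of f(x) = 5*sin(3*x/2)/4:
  f'(x)  = 15*cos(3*x/2)/8
  f''(x) = -45*sin(3*x/2)/16
Substitute x = B_t and multiply the f'' term by 1/2:
  drift     = (1/2) * (-45*sin(3*x/2)/16) evaluated at B_t = -45*sin(3*B_t/2)/32
  diffusion = (15*cos(3*x/2)/8) evaluated at B_t = 15*cos(3*B_t/2)/8
Therefore d(5*sin(3*B_t/2)/4) = (-45*sin(3*B_t/2)/32) dt + (15*cos(3*B_t/2)/8) dB_t.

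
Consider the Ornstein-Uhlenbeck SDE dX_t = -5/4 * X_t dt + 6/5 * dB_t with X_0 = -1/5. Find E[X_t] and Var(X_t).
E[X_t] = -exp(-5*t/4)/5; Var(X_t) = 72/125 - 72*exp(-5*t/2)/125

The OU SDE dX = -theta X dt + sigma dB admits the integrating factor exp(theta t): d(exp(theta t) X_t) = sigma exp(theta t) dB_t. Integrating from 0 to t:
  X_t = x_0 * exp(-theta t) + sigma * int_0^t exp(-theta (t-s)) dB_s.
The Itô integral has mean 0 and (by the Itô isometry) variance sigma^2 * int_0^t exp(-2 theta (t - s)) ds = sigma^2 * (1 - exp(-2 theta t)) / (2 theta).
With theta = 5/4, sigma = 6/5, x_0 = -1/5:
  E[X_t] = -1/5 * exp(-5/4 t) = -exp(-5*t/4)/5
  Var(X_t) = (6/5)^2 * (1 - exp(-2*5/4 t)) / (2 * 5/4) = 72/125 - 72*exp(-5*t/2)/125.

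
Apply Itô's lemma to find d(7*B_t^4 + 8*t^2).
d(7*B_t^4 + 8*t^2) = (42*B_t^2 + 16*t) dt + (28*B_t^3) dB_t

Itô's formula for f(t, x): d f(t, B_t) = (f_t + (1/2) f_xx) dt + f_x dB_t. Compute partials of f(t, x) = 8*t^2 + 7*x^4:
  f_t(t,x)  = 16*t
  f_x(t,x)  = 28*x^3
  f_xx(t,x) = 84*x^2
Assemble drift = f_t + (1/2) f_xx = 16*t + 42*x^2 and diffusion = f_x = 28*x^3. Substituting x = B_t:
  d(7*B_t^4 + 8*t^2) = (42*B_t^2 + 16*t) dt + (28*B_t^3) dB_t.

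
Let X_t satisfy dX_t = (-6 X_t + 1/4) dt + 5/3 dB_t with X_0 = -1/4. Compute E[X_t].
E[X_t] = 1/24 - 7*exp(-6*t)/24

Taking expectations and using E[dB_t] = 0, the mean m(t) = E[X_t] satisfies the ODE m'(t) = a m(t) + b with m(0) = x_0. With a = -6, b = 1/4, x_0 = -1/4, the solution is
  m(t) = x_0 * exp(a t) + (b/a) * (exp(a t) - 1)
       = (-1/4) * exp((-6) t) + ((1/4)/(-6)) * (exp((-6) t) - 1)
       = 1/24 - 7*exp(-6*t)/24.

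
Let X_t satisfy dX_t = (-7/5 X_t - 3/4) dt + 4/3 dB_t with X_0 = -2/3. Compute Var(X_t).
Var(X_t) = 40/63 - 40*exp(-14*t/5)/63

The variance V(t) = Var(X_t) satisfies V'(t) = 2 a V(t) + c^2 with V(0) = 0 (drift coefficient is linear in X, diffusion is constant). With a = -7/5, c = 4/3, the solution is
  V(t) = (c^2 / (2 a)) * (exp(2 a t) - 1)
       = ((4/3)^2 / (2*(-7/5))) * (exp((-14/5) t) - 1)
       = 40/63 - 40*exp(-14*t/5)/63.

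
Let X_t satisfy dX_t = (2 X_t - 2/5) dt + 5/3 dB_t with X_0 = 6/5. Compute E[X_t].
E[X_t] = exp(2*t) + 1/5

Taking expectations and using E[dB_t] = 0, the mean m(t) = E[X_t] satisfies the ODE m'(t) = a m(t) + b with m(0) = x_0. With a = 2, b = -2/5, x_0 = 6/5, the solution is
  m(t) = x_0 * exp(a t) + (b/a) * (exp(a t) - 1)
       = (6/5) * exp(2 t) + ((-2/5)/2) * (exp(2 t) - 1)
       = exp(2*t) + 1/5.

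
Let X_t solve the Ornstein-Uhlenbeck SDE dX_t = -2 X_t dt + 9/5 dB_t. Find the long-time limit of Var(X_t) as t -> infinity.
lim Var(X_t) = 81/100

The OU SDE dX = -theta X dt + sigma dB admits the integrating factor exp(theta t): d(exp(theta t) X_t) = sigma exp(theta t) dB_t. Integrating from 0 to t gives X_t = x_0 * exp(-theta t) + sigma * int_0^t exp(-theta (t-s)) dB_s for any initial x_0. The Itô integral has variance (by the Itô isometry) sigma^2 * int_0^t exp(-2 theta (t - s)) ds = sigma^2 * (1 - exp(-2 theta t)) / (2 theta), independent of x_0.
With theta = 2, sigma = 9/5:
  Var(X_t) = (9/5)^2 * (1 - exp(-2*2 t)) / (2 * 2) = 81/100 - 81*exp(-4*t)/100.
As t -> infinity, exp(-2*2 t) -> 0, so the stationary variance is sigma^2 / (2 theta) = 81/100.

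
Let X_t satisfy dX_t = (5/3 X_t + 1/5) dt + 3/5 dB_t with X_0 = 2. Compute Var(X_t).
Var(X_t) = 27*exp(10*t/3)/250 - 27/250

The variance V(t) = Var(X_t) satisfies V'(t) = 2 a V(t) + c^2 with V(0) = 0 (drift coefficient is linear in X, diffusion is constant). With a = 5/3, c = 3/5, the solution is
  V(t) = (c^2 / (2 a)) * (exp(2 a t) - 1)
       = ((3/5)^2 / (2*(5/3))) * (exp((10/3) t) - 1)
       = 27*exp(10*t/3)/250 - 27/250.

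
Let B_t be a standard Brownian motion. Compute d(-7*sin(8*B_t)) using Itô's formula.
d(-7*sin(8*B_t)) = (224*sin(8*B_t)) dt + (-56*cos(8*B_t)) dB_t

Itô's formula for f(B_t) gives d f(B_t) = f'(B_t) dB_t + (1/2) f''(B_t) dt. Compute derivatives of f(x) = -7*sin(8*x):
  f'(x)  = -56*cos(8*x)
  f''(x) = 448*sin(8*x)
Substitute x = B_t and multiply the f'' term by 1/2:
  drift     = (1/2) * (448*sin(8*x)) evaluated at B_t = 224*sin(8*B_t)
  diffusion = (-56*cos(8*x)) evaluated at B_t = -56*cos(8*B_t)
Therefore d(-7*sin(8*B_t)) = (224*sin(8*B_t)) dt + (-56*cos(8*B_t)) dB_t.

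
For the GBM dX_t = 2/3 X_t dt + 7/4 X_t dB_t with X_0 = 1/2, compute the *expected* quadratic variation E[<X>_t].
E[<X>_t] = 147*exp(211*t/48)/844 - 147/844

<X>_t = int_0^t ((7/4) * X_s)^2 ds. Taking expectation inside the integral: E[<X>_t] = (7/4)^2 * int_0^t E[X_s^2] ds. For GBM, E[X_s^2] = x_0^2 * exp((2 mu + sigma^2) s). Integrating:
  E[<X>_t] = (7/4)^2 * (1/2)^2 * (exp((2*(2/3) + (7/4)^2) t) - 1) / (2*(2/3) + (7/4)^2)
           = (7/4)^2 * (1/2)^2 * (exp((211/48) t) - 1) / (211/48) = 147*exp(211*t/48)/844 - 147/844.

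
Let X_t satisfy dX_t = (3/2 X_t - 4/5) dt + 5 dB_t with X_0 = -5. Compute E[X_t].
E[X_t] = 8/15 - 83*exp(3*t/2)/15

Taking expectations and using E[dB_t] = 0, the mean m(t) = E[X_t] satisfies the ODE m'(t) = a m(t) + b with m(0) = x_0. With a = 3/2, b = -4/5, x_0 = -5, the solution is
  m(t) = x_0 * exp(a t) + (b/a) * (exp(a t) - 1)
       = (-5) * exp((3/2) t) + ((-4/5)/(3/2)) * (exp((3/2) t) - 1)
       = 8/15 - 83*exp(3*t/2)/15.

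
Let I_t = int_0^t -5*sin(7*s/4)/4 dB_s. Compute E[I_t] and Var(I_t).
E[I_t] = 0; Var(I_t) = 25*t/32 - 25*sin(7*t/2)/112

The Itô integral of a deterministic integrand f(s) has mean 0 because each increment f(s) * (B_{s+ds} - B_s) has mean 0. By the Itô isometry:
  Var( int_0^t f(s) dB_s ) = E[ (int_0^t f(s) dB_s)^2 ] = int_0^t f(s)^2 ds.
Here f(s) = -5*sin(7*s/4)/4, so f(s)^2 = 25*sin(7*s/4)^2/16. Integrate:
  int_0^t (25*sin(7*s/4)^2/16) ds = 25*t/32 - 25*sin(7*t/2)/112.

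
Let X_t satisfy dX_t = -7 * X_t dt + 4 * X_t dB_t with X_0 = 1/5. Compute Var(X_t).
Var(X_t) = (exp(16*t) - 1)*exp(-14*t)/25

For GBM dX = mu X dt + sigma X dB with X_0 = x_0, apply Itô to Y = log X: dY = (mu - sigma^2/2) dt + sigma dB, so Y_t = log(x_0) + (mu - sigma^2/2) t + sigma B_t and hence X_t = x_0 * exp((mu - sigma^2/2) t + sigma B_t).
With mu = -7, sigma = 4, x_0 = 1/5, this gives:
  X_t = 1/5 * exp((-15) * t + (4) * B_t).
Since sigma*B_t ~ Normal(0, sigma^2 t), E[exp(sigma*B_t)] = exp(sigma^2 t / 2); so E[X_t] = x_0 * exp((mu - sigma^2/2) t) * exp(sigma^2 t / 2) = x_0 * exp(mu t) = exp(-7*t)/5.
Var(X_t) = E[X_t^2] - (E[X_t])^2 = x_0^2 * exp(2 mu t) * (exp(sigma^2 t) - 1) = (exp(16*t) - 1)*exp(-14*t)/25.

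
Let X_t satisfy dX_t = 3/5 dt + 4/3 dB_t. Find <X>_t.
<X>_t = 16*t/9

For an Itô process dX_t = a(t) dt + b(t) dB_t, the quadratic variation is <X>_t = int_0^t b(s)^2 ds (the drift term does not contribute). Here b(s) = 4/3, so
  b(s)^2 = 16/9.
Integrating from 0 to t:
  <X>_t = int_0^t (16/9) ds = 16*t/9.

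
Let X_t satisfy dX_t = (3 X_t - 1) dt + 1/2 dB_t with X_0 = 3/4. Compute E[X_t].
E[X_t] = 5*exp(3*t)/12 + 1/3

Taking expectations and using E[dB_t] = 0, the mean m(t) = E[X_t] satisfies the ODE m'(t) = a m(t) + b with m(0) = x_0. With a = 3, b = -1, x_0 = 3/4, the solution is
  m(t) = x_0 * exp(a t) + (b/a) * (exp(a t) - 1)
       = (3/4) * exp(3 t) + ((-1)/3) * (exp(3 t) - 1)
       = 5*exp(3*t)/12 + 1/3.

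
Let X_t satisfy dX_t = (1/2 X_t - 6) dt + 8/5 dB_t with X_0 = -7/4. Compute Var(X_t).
Var(X_t) = 64*exp(t)/25 - 64/25

The variance V(t) = Var(X_t) satisfies V'(t) = 2 a V(t) + c^2 with V(0) = 0 (drift coefficient is linear in X, diffusion is constant). With a = 1/2, c = 8/5, the solution is
  V(t) = (c^2 / (2 a)) * (exp(2 a t) - 1)
       = ((8/5)^2 / (2*(1/2))) * (exp(1 t) - 1)
       = 64*exp(t)/25 - 64/25.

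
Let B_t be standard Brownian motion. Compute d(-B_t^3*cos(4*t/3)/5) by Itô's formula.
d(-B_t^3*cos(4*t/3)/5) = (B_t*(4*B_t^2*sin(4*t/3) - 9*cos(4*t/3))/15) dt + (-3*B_t^2*cos(4*t/3)/5) dB_t

Itô's formula for f(t, x): d f(t, B_t) = (f_t + (1/2) f_xx) dt + f_x dB_t. Compute partials of f(t, x) = -x^3*cos(4*t/3)/5:
  f_t(t,x)  = 4*x^3*sin(4*t/3)/15
  f_x(t,x)  = -3*x^2*cos(4*t/3)/5
  f_xx(t,x) = -6*x*cos(4*t/3)/5
Assemble drift = f_t + (1/2) f_xx = x*(4*x^2*sin(4*t/3) - 9*cos(4*t/3))/15 and diffusion = f_x = -3*x^2*cos(4*t/3)/5. Substituting x = B_t:
  d(-B_t^3*cos(4*t/3)/5) = (B_t*(4*B_t^2*sin(4*t/3) - 9*cos(4*t/3))/15) dt + (-3*B_t^2*cos(4*t/3)/5) dB_t.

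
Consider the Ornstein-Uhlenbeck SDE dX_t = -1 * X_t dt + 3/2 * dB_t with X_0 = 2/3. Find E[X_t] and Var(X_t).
E[X_t] = 2*exp(-t)/3; Var(X_t) = 9/8 - 9*exp(-2*t)/8

The OU SDE dX = -theta X dt + sigma dB admits the integrating factor exp(theta t): d(exp(theta t) X_t) = sigma exp(theta t) dB_t. Integrating from 0 to t:
  X_t = x_0 * exp(-theta t) + sigma * int_0^t exp(-theta (t-s)) dB_s.
The Itô integral has mean 0 and (by the Itô isometry) variance sigma^2 * int_0^t exp(-2 theta (t - s)) ds = sigma^2 * (1 - exp(-2 theta t)) / (2 theta).
With theta = 1, sigma = 3/2, x_0 = 2/3:
  E[X_t] = 2/3 * exp(-1 t) = 2*exp(-t)/3
  Var(X_t) = (3/2)^2 * (1 - exp(-2*1 t)) / (2 * 1) = 9/8 - 9*exp(-2*t)/8.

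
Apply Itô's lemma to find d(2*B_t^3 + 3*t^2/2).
d(2*B_t^3 + 3*t^2/2) = (6*B_t + 3*t) dt + (6*B_t^2) dB_t

Itô's formula for f(t, x): d f(t, B_t) = (f_t + (1/2) f_xx) dt + f_x dB_t. Compute partials of f(t, x) = 3*t^2/2 + 2*x^3:
  f_t(t,x)  = 3*t
  f_x(t,x)  = 6*x^2
  f_xx(t,x) = 12*x
Assemble drift = f_t + (1/2) f_xx = 3*t + 6*x and diffusion = f_x = 6*x^2. Substituting x = B_t:
  d(2*B_t^3 + 3*t^2/2) = (6*B_t + 3*t) dt + (6*B_t^2) dB_t.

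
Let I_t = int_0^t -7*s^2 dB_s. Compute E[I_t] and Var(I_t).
E[I_t] = 0; Var(I_t) = 49*t^5/5

The Itô integral of a deterministic integrand f(s) has mean 0 because each increment f(s) * (B_{s+ds} - B_s) has mean 0. By the Itô isometry:
  Var( int_0^t f(s) dB_s ) = E[ (int_0^t f(s) dB_s)^2 ] = int_0^t f(s)^2 ds.
Here f(s) = -7*s^2, so f(s)^2 = 49*s^4. Integrate:
  int_0^t (49*s^4) ds = 49*t^5/5.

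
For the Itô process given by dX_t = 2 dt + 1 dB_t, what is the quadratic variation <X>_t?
<X>_t = t

For an Itô process dX_t = a(t) dt + b(t) dB_t, the quadratic variation is <X>_t = int_0^t b(s)^2 ds (the drift term does not contribute). Here b(s) = 1, so
  b(s)^2 = 1.
Integrating from 0 to t:
  <X>_t = int_0^t (1) ds = t.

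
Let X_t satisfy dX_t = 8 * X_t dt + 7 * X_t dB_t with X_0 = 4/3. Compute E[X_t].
E[X_t] = 4*exp(8*t)/3

For GBM dX = mu X dt + sigma X dB with X_0 = x_0, apply Itô to Y = log X: dY = (mu - sigma^2/2) dt + sigma dB, so Y_t = log(x_0) + (mu - sigma^2/2) t + sigma B_t and hence X_t = x_0 * exp((mu - sigma^2/2) t + sigma B_t).
With mu = 8, sigma = 7, x_0 = 4/3, this gives:
  X_t = 4/3 * exp((-33/2) * t + (7) * B_t).
Since sigma*B_t ~ Normal(0, sigma^2 t), E[exp(sigma*B_t)] = exp(sigma^2 t / 2); so E[X_t] = x_0 * exp((mu - sigma^2/2) t) * exp(sigma^2 t / 2) = x_0 * exp(mu t) = 4*exp(8*t)/3.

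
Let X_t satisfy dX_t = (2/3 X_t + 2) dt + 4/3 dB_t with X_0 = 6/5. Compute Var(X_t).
Var(X_t) = 4*exp(4*t/3)/3 - 4/3

The variance V(t) = Var(X_t) satisfies V'(t) = 2 a V(t) + c^2 with V(0) = 0 (drift coefficient is linear in X, diffusion is constant). With a = 2/3, c = 4/3, the solution is
  V(t) = (c^2 / (2 a)) * (exp(2 a t) - 1)
       = ((4/3)^2 / (2*(2/3))) * (exp((4/3) t) - 1)
       = 4*exp(4*t/3)/3 - 4/3.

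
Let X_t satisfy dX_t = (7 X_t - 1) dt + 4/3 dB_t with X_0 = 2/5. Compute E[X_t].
E[X_t] = 9*exp(7*t)/35 + 1/7

Taking expectations and using E[dB_t] = 0, the mean m(t) = E[X_t] satisfies the ODE m'(t) = a m(t) + b with m(0) = x_0. With a = 7, b = -1, x_0 = 2/5, the solution is
  m(t) = x_0 * exp(a t) + (b/a) * (exp(a t) - 1)
       = (2/5) * exp(7 t) + ((-1)/7) * (exp(7 t) - 1)
       = 9*exp(7*t)/35 + 1/7.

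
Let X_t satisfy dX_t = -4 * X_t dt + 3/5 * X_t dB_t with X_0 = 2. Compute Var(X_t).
Var(X_t) = (4*exp(9*t/25) - 4)*exp(-8*t)

For GBM dX = mu X dt + sigma X dB with X_0 = x_0, apply Itô to Y = log X: dY = (mu - sigma^2/2) dt + sigma dB, so Y_t = log(x_0) + (mu - sigma^2/2) t + sigma B_t and hence X_t = x_0 * exp((mu - sigma^2/2) t + sigma B_t).
With mu = -4, sigma = 3/5, x_0 = 2, this gives:
  X_t = 2 * exp((-209/50) * t + (3/5) * B_t).
Since sigma*B_t ~ Normal(0, sigma^2 t), E[exp(sigma*B_t)] = exp(sigma^2 t / 2); so E[X_t] = x_0 * exp((mu - sigma^2/2) t) * exp(sigma^2 t / 2) = x_0 * exp(mu t) = 2*exp(-4*t).
Var(X_t) = E[X_t^2] - (E[X_t])^2 = x_0^2 * exp(2 mu t) * (exp(sigma^2 t) - 1) = (4*exp(9*t/25) - 4)*exp(-8*t).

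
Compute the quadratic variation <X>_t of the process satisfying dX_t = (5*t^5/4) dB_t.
<X>_t = 25*t^11/176

For an Itô process dX_t = a(t) dt + b(t) dB_t, the quadratic variation is <X>_t = int_0^t b(s)^2 ds (the drift term does not contribute). Here b(s) = 5*s^5/4, so
  b(s)^2 = 25*s^10/16.
Integrating from 0 to t:
  <X>_t = int_0^t (25*s^10/16) ds = 25*t^11/176.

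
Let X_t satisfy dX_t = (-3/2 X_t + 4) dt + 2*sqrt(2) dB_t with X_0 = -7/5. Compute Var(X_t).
Var(X_t) = 8/3 - 8*exp(-3*t)/3

The variance V(t) = Var(X_t) satisfies V'(t) = 2 a V(t) + c^2 with V(0) = 0 (drift coefficient is linear in X, diffusion is constant). With a = -3/2, c = 2*sqrt(2), the solution is
  V(t) = (c^2 / (2 a)) * (exp(2 a t) - 1)
       = ((2*sqrt(2))^2 / (2*(-3/2))) * (exp((-3) t) - 1)
       = 8/3 - 8*exp(-3*t)/3.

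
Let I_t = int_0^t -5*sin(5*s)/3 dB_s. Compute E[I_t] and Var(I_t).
E[I_t] = 0; Var(I_t) = 25*t/18 - 5*sin(10*t)/36

The Itô integral of a deterministic integrand f(s) has mean 0 because each increment f(s) * (B_{s+ds} - B_s) has mean 0. By the Itô isometry:
  Var( int_0^t f(s) dB_s ) = E[ (int_0^t f(s) dB_s)^2 ] = int_0^t f(s)^2 ds.
Here f(s) = -5*sin(5*s)/3, so f(s)^2 = 25*sin(5*s)^2/9. Integrate:
  int_0^t (25*sin(5*s)^2/9) ds = 25*t/18 - 5*sin(10*t)/36.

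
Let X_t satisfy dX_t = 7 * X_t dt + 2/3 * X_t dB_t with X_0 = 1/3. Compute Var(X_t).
Var(X_t) = (exp(4*t/9) - 1)*exp(14*t)/9

For GBM dX = mu X dt + sigma X dB with X_0 = x_0, apply Itô to Y = log X: dY = (mu - sigma^2/2) dt + sigma dB, so Y_t = log(x_0) + (mu - sigma^2/2) t + sigma B_t and hence X_t = x_0 * exp((mu - sigma^2/2) t + sigma B_t).
With mu = 7, sigma = 2/3, x_0 = 1/3, this gives:
  X_t = 1/3 * exp((61/9) * t + (2/3) * B_t).
Since sigma*B_t ~ Normal(0, sigma^2 t), E[exp(sigma*B_t)] = exp(sigma^2 t / 2); so E[X_t] = x_0 * exp((mu - sigma^2/2) t) * exp(sigma^2 t / 2) = x_0 * exp(mu t) = exp(7*t)/3.
Var(X_t) = E[X_t^2] - (E[X_t])^2 = x_0^2 * exp(2 mu t) * (exp(sigma^2 t) - 1) = (exp(4*t/9) - 1)*exp(14*t)/9.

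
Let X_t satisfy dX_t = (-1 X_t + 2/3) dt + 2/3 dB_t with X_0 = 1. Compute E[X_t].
E[X_t] = 2/3 + exp(-t)/3

Taking expectations and using E[dB_t] = 0, the mean m(t) = E[X_t] satisfies the ODE m'(t) = a m(t) + b with m(0) = x_0. With a = -1, b = 2/3, x_0 = 1, the solution is
  m(t) = x_0 * exp(a t) + (b/a) * (exp(a t) - 1)
       = 1 * exp((-1) t) + ((2/3)/(-1)) * (exp((-1) t) - 1)
       = 2/3 + exp(-t)/3.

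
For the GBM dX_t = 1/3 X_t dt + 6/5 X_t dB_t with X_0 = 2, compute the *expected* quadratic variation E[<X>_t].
E[<X>_t] = 216*exp(158*t/75)/79 - 216/79

<X>_t = int_0^t ((6/5) * X_s)^2 ds. Taking expectation inside the integral: E[<X>_t] = (6/5)^2 * int_0^t E[X_s^2] ds. For GBM, E[X_s^2] = x_0^2 * exp((2 mu + sigma^2) s). Integrating:
  E[<X>_t] = (6/5)^2 * 2^2 * (exp((2*(1/3) + (6/5)^2) t) - 1) / (2*(1/3) + (6/5)^2)
           = (6/5)^2 * 2^2 * (exp((158/75) t) - 1) / (158/75) = 216*exp(158*t/75)/79 - 216/79.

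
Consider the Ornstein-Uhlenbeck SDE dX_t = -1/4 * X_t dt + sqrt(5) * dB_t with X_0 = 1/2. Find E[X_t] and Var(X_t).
E[X_t] = exp(-t/4)/2; Var(X_t) = 10 - 10*exp(-t/2)

The OU SDE dX = -theta X dt + sigma dB admits the integrating factor exp(theta t): d(exp(theta t) X_t) = sigma exp(theta t) dB_t. Integrating from 0 to t:
  X_t = x_0 * exp(-theta t) + sigma * int_0^t exp(-theta (t-s)) dB_s.
The Itô integral has mean 0 and (by the Itô isometry) variance sigma^2 * int_0^t exp(-2 theta (t - s)) ds = sigma^2 * (1 - exp(-2 theta t)) / (2 theta).
With theta = 1/4, sigma = sqrt(5), x_0 = 1/2:
  E[X_t] = 1/2 * exp(-1/4 t) = exp(-t/4)/2
  Var(X_t) = (sqrt(5))^2 * (1 - exp(-2*1/4 t)) / (2 * 1/4) = 10 - 10*exp(-t/2).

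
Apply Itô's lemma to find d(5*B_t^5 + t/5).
d(5*B_t^5 + t/5) = (50*B_t^3 + 1/5) dt + (25*B_t^4) dB_t

Itô's formula for f(t, x): d f(t, B_t) = (f_t + (1/2) f_xx) dt + f_x dB_t. Compute partials of f(t, x) = t/5 + 5*x^5:
  f_t(t,x)  = 1/5
  f_x(t,x)  = 25*x^4
  f_xx(t,x) = 100*x^3
Assemble drift = f_t + (1/2) f_xx = 50*x^3 + 1/5 and diffusion = f_x = 25*x^4. Substituting x = B_t:
  d(5*B_t^5 + t/5) = (50*B_t^3 + 1/5) dt + (25*B_t^4) dB_t.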